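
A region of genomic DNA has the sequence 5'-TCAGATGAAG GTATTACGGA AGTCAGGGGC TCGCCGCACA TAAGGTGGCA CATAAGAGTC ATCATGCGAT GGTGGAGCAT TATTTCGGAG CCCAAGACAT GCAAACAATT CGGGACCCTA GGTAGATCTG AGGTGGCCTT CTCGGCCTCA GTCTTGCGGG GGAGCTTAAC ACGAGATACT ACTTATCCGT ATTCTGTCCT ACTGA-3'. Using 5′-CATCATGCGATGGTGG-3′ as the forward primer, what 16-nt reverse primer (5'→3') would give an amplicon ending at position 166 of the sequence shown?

The forward primer binds at positions 60–75; the product's 3' end on the top strand is position 166.
The reverse primer anneals to the top strand over positions 151–166, i.e. to GTCTTGCGGGGGAGCT.
Its sequence written 5'→3' is the reverse complement: AGCTCCCCCGCAAGAC.

5'-AGCTCCCCCGCAAGAC-3'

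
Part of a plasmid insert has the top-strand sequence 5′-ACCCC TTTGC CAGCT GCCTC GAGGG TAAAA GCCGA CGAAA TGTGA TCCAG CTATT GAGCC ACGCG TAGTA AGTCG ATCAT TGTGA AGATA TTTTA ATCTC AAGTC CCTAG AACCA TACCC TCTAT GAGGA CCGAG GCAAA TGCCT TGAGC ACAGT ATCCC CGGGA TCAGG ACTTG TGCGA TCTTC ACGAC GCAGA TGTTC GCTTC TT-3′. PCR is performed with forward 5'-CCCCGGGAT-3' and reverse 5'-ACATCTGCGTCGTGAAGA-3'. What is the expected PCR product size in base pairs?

41 bp

The forward primer matches the template at positions 158–166.
Reverse complement of the reverse primer: TCTTCACGACGCAGATGT. This occurs on the top strand at positions 181–198.
Product length = (reverse-primer end) − (forward-primer start) + 1 = 198 − 158 + 1 = 41 bp.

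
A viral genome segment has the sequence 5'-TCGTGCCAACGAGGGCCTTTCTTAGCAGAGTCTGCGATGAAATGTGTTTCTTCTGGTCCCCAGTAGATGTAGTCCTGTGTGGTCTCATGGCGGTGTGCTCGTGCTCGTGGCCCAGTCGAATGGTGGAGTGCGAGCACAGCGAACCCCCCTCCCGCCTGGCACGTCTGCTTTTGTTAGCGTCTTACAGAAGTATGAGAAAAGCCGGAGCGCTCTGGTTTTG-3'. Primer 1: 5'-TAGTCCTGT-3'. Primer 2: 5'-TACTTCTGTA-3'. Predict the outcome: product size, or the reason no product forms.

Primer 1 (TAGTCCTGT) matches the top strand at positions 70–78; it acts as a forward primer.
Primer 2's reverse complement is TACAGAAGTA, matching the top strand at positions 183–192; it acts as a reverse primer.
The 3' ends face each other across positions 70–192, giving a 123 bp product.

Yes — a 123 bp product.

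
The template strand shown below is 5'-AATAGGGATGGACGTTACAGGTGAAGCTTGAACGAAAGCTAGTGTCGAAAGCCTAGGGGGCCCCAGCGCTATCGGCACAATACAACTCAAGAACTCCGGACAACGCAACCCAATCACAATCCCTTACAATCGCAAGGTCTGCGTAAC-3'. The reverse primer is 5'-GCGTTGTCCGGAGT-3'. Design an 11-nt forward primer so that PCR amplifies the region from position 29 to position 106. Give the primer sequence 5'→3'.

The reverse primer's reverse complement ACTCCGGACAACGC matches the template at positions 93–106; the product starts at position 29.
The forward primer is identical to the top strand over positions 29–39: TGAACGAAAGC.

5'-TGAACGAAAGC-3'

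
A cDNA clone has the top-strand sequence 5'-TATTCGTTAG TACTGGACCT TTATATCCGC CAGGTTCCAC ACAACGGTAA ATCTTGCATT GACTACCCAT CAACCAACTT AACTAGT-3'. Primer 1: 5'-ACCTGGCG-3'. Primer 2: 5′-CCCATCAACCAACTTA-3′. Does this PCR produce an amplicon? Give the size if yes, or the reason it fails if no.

No product — the primers' 3' ends point away from each other.

Primer 1 (ACCTGGCG) has reverse complement CGCCAGGT, which matches the top strand at positions 28–35; primer 1 anneals to the top strand there with its 3' end pointing upstream toward position 28.
Primer 2 (CCCATCAACCAACTTA) matches the top strand directly at positions 66–81; it anneals to the bottom strand with its 3' end pointing downstream toward position 81.
The 3' ends diverge (primer 1 extends toward position 1, primer 2 toward position 87), so the primers never converge on a shared product.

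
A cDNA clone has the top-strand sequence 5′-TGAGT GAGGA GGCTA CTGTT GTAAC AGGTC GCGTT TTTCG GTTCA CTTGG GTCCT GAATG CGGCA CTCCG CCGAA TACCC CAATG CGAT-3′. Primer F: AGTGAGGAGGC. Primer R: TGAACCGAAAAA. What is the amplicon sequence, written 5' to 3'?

The forward primer matches the template at positions 3–13.
Reverse complement of the reverse primer: TTTTTCGGTTCA. This occurs on the top strand at positions 34–45.
The product is the template from position 3 through 45 (43 bp).

5'-AGTGAGGAGGCTACTGTTGTAACAGGTCGCGTTTTTCGGTTCA-3'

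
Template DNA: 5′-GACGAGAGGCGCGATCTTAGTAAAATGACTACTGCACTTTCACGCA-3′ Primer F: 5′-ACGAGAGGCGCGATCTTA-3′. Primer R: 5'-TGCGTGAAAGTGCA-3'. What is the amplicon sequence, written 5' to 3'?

The forward primer matches the template at positions 2–19.
Taking the reverse complement of TGCGTGAAAGTGCA gives TGCACTTTCACGCA, found at positions 33–46 on the template; the primer anneals here to the top strand with its 3' end pointing upstream.
The product is the template from position 2 through 46 (45 bp).

5'-ACGAGAGGCGCGATCTTAGTAAAATGACTACTGCACTTTCACGCA-3'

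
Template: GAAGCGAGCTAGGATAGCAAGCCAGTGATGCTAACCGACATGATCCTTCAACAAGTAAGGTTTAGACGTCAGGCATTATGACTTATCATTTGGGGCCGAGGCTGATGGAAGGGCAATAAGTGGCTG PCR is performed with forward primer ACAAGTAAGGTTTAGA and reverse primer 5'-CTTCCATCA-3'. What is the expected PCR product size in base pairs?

61 bp

Scanning the template, ACAAGTAAGGTTTAGA occurs at positions 51–66; this primer anneals to the bottom strand there with its 3' end pointing downstream.
Taking the reverse complement of CTTCCATCA gives TGATGGAAG, found at positions 103–111 on the template; the primer anneals here to the top strand with its 3' end pointing upstream.
The product runs from position 51 to position 111, so its length is 111 − 51 + 1 = 61 bp.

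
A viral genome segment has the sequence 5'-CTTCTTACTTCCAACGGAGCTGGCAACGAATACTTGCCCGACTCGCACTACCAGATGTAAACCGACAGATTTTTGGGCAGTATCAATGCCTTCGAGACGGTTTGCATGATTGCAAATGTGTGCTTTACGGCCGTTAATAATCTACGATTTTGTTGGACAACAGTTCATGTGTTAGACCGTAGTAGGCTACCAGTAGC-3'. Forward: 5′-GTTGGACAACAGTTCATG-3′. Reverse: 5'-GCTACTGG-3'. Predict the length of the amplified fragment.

46 bp

The forward primer matches the template at positions 152–169.
The reverse primer's reverse complement is CCAGTAGC, which matches the template at positions 190–197.
Product length = (reverse-primer end) − (forward-primer start) + 1 = 197 − 152 + 1 = 46 bp.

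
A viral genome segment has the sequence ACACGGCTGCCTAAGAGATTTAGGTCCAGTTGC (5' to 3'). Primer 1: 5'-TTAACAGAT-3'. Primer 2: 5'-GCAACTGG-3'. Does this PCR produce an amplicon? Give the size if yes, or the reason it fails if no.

Primer 1 (TTAACAGAT) does not match the top strand, and its reverse complement ATCTGTTAA does not match either.
With no annealing site for primer 1, no amplification occurs.

No product — primer 1 has no binding site in the template.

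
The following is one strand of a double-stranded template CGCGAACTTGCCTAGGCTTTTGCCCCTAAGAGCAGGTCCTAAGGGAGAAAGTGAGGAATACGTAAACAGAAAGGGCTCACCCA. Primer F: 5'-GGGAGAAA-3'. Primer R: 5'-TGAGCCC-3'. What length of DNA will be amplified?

37 bp

Scanning the template, GGGAGAAA occurs at positions 43–50; this primer anneals to the bottom strand there with its 3' end pointing downstream.
Reverse complement of the reverse primer: GGGCTCA. This occurs on the top strand at positions 73–79.
The product runs from position 43 to position 79, so its length is 79 − 43 + 1 = 37 bp.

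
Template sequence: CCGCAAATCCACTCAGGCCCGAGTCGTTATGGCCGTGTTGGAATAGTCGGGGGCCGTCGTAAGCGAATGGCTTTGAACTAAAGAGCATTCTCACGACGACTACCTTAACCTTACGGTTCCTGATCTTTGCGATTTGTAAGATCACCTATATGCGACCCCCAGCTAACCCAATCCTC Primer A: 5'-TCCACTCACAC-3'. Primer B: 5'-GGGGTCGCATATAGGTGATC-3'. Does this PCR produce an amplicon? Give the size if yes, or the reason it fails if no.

No product — primer A has no binding site in the template.

Primer A (TCCACTCACAC) does not match the top strand, and its reverse complement GTGTGAGTGGA does not match either.
With no annealing site for primer A, no amplification occurs.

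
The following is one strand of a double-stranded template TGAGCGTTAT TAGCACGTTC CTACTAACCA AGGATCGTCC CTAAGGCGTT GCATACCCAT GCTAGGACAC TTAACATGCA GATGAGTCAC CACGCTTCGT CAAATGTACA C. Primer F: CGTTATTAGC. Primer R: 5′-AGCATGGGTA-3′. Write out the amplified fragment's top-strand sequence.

The forward primer matches the template at positions 5–14.
The reverse primer's reverse complement is TACCCATGCT, which matches the template at positions 54–63.
The product is the template from position 5 through 63 (59 bp).

5'-CGTTATTAGCACGTTCCTACTAACCAAGGATCGTCCCTAAGGCGTTGCATACCCATGCT-3'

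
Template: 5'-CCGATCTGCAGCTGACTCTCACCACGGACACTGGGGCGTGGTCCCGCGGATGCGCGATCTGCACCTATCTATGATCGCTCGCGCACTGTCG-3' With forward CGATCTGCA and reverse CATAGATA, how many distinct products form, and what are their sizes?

The forward primer CGATCTGCA matches the top strand at positions 2–10, 55–63.
The reverse primer's reverse complement is TATCTATG, matching at positions 66–73.
Each forward site pairs with the reverse site to give a product ending at position 73: sizes 72, 19 bp.

Two products: 72 bp, 19 bp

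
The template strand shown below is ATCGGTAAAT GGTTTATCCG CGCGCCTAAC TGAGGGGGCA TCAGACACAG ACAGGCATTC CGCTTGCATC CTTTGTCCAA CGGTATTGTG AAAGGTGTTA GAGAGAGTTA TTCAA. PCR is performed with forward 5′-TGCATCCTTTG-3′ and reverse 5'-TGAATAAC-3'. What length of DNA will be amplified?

50 bp

Forward primer TGCATCCTTTG is found on the top strand at positions 65–75.
The reverse primer's reverse complement is GTTATTCA, which matches the template at positions 107–114.
The product runs from position 65 to position 114, so its length is 114 − 65 + 1 = 50 bp.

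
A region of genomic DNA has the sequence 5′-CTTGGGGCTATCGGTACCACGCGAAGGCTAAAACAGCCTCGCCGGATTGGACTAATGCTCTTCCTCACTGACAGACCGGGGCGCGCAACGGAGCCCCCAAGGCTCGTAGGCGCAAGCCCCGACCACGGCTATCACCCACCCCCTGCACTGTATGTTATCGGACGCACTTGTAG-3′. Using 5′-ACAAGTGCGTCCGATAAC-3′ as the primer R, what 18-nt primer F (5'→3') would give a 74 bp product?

5'-CAAGGCTCGTAGGCGCAA-3'

The reverse primer's reverse complement GTTATCGGACGCACTTGT matches the template at positions 154–171, so the product ends at position 171.
A 74 bp product then starts at position 171 − 74 + 1 = 98.
The forward primer is identical to the top strand there: CAAGGCTCGTAGGCGCAA.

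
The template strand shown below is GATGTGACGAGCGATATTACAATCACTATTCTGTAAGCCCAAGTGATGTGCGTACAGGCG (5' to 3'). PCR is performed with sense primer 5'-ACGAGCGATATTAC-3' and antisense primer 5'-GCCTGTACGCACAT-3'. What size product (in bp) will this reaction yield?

53 bp

The forward primer matches the template at positions 7–20.
Reverse complement of the reverse primer: ATGTGCGTACAGGC. This occurs on the top strand at positions 46–59.
Product length = (reverse-primer end) − (forward-primer start) + 1 = 59 − 7 + 1 = 53 bp.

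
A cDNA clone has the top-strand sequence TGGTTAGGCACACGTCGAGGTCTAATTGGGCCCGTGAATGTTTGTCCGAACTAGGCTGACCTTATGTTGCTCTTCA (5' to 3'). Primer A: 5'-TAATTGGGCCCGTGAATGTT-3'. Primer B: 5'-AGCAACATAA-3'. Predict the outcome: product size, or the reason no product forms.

Yes — a 49 bp product.

Primer A (TAATTGGGCCCGTGAATGTT) matches the top strand at positions 23–42; it acts as a forward primer.
Primer B's reverse complement is TTATGTTGCT, matching the top strand at positions 62–71; it acts as a reverse primer.
The 3' ends face each other across positions 23–71, giving a 49 bp product.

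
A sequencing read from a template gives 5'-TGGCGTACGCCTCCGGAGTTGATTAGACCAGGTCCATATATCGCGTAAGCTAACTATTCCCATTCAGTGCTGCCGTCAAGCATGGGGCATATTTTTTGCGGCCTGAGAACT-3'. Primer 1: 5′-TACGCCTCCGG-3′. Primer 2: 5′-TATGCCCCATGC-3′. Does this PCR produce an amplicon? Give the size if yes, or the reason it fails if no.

Yes — an 86 bp product.

Primer 1 (TACGCCTCCGG) matches the top strand at positions 6–16; it acts as a forward primer.
Primer 2's reverse complement is GCATGGGGCATA, matching the top strand at positions 80–91; it acts as a reverse primer.
The 3' ends face each other across positions 6–91, giving an 86 bp product.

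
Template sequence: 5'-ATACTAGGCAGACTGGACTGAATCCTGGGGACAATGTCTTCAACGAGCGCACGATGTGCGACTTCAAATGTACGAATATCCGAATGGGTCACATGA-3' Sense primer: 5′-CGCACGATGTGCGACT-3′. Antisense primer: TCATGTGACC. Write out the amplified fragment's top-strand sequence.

Scanning the template, CGCACGATGTGCGACT occurs at positions 48–63; this primer anneals to the bottom strand there with its 3' end pointing downstream.
The reverse primer's reverse complement is GGTCACATGA, which matches the template at positions 87–96.
The product is the template from position 48 through 96 (49 bp).

5'-CGCACGATGTGCGACTTCAAATGTACGAATATCCGAATGGGTCACATGA-3'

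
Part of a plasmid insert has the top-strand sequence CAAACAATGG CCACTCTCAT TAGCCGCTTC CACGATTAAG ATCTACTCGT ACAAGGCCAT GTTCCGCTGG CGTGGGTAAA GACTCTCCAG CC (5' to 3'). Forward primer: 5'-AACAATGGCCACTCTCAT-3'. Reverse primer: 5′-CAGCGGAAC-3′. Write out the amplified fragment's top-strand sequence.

Forward primer AACAATGGCCACTCTCAT is found on the top strand at positions 3–20.
The reverse primer's reverse complement is GTTCCGCTG, which matches the template at positions 61–69.
The product is the template from position 3 through 69 (67 bp).

5'-AACAATGGCCACTCTCATTAGCCGCTTCCACGATTAAGATCTACTCGTACAAGGCCATGTTCCGCTG-3'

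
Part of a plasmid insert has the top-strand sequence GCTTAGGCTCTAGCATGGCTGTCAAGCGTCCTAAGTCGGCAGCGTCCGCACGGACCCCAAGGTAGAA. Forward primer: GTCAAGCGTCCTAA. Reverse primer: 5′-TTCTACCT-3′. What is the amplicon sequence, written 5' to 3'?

Scanning the template, GTCAAGCGTCCTAA occurs at positions 21–34; this primer anneals to the bottom strand there with its 3' end pointing downstream.
The reverse primer's reverse complement is AGGTAGAA, which matches the template at positions 60–67.
The product is the template from position 21 through 67 (47 bp).

5'-GTCAAGCGTCCTAAGTCGGCAGCGTCCGCACGGACCCCAAGGTAGAA-3'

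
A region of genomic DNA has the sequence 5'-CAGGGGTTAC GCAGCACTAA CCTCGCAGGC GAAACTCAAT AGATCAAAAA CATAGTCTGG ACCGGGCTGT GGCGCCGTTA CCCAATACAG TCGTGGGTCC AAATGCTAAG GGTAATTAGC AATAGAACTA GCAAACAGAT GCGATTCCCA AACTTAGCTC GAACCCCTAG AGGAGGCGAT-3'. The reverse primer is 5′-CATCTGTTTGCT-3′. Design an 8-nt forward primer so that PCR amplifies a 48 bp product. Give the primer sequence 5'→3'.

5'-TGGGTCCA-3'

The reverse primer's reverse complement AGCAAACAGATG matches the template at positions 130–141, so the product ends at position 141.
A 48 bp product then starts at position 141 − 48 + 1 = 94.
The forward primer is identical to the top strand there: TGGGTCCA.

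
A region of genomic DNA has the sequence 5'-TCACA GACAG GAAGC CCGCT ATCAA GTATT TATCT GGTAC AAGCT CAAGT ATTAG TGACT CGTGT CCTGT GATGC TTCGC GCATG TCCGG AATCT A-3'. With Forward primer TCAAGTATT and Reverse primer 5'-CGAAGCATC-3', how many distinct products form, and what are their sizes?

Two products: 58 bp, 35 bp

The forward primer TCAAGTATT matches the top strand at positions 22–30, 45–53.
The reverse primer's reverse complement is GATGCTTCG, matching at positions 71–79.
Each forward site pairs with the reverse site to give a product ending at position 79: sizes 58, 35 bp.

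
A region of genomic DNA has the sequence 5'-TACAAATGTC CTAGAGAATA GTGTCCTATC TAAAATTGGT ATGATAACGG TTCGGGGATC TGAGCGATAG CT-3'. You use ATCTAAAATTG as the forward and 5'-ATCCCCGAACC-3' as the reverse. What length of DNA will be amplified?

Forward primer ATCTAAAATTG is found on the top strand at positions 28–38.
Taking the reverse complement of ATCCCCGAACC gives GGTTCGGGGAT, found at positions 49–59 on the template; the primer anneals here to the top strand with its 3' end pointing upstream.
Product length = (reverse-primer end) − (forward-primer start) + 1 = 59 − 28 + 1 = 32 bp.

32 bp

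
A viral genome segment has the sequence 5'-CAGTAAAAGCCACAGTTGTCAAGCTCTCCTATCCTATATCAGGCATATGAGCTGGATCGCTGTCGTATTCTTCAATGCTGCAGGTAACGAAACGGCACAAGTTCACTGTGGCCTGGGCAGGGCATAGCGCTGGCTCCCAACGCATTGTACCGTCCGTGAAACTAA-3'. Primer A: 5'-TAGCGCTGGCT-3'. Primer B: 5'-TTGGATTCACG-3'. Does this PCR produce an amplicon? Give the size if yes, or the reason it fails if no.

No product — primer B has no binding site in the template.

Primer B (TTGGATTCACG) does not match the top strand, and its reverse complement CGTGAATCCAA does not match either.
With no annealing site for primer B, no amplification occurs.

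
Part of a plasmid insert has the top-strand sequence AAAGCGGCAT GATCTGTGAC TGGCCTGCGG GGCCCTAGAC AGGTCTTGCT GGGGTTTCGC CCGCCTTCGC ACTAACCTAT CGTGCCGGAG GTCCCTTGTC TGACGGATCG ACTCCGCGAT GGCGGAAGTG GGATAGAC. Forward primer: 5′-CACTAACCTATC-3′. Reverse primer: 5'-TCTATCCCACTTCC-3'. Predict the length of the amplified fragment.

68 bp

Scanning the template, CACTAACCTATC occurs at positions 70–81; this primer anneals to the bottom strand there with its 3' end pointing downstream.
The reverse primer's reverse complement is GGAAGTGGGATAGA, which matches the template at positions 124–137.
The product runs from position 70 to position 137, so its length is 137 − 70 + 1 = 68 bp.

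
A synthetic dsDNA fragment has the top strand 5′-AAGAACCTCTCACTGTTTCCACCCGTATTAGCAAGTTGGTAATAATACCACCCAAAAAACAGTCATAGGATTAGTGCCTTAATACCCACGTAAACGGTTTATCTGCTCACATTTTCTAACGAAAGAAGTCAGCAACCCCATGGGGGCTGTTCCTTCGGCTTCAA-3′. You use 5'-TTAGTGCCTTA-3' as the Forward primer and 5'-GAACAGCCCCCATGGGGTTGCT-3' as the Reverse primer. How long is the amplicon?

82 bp

Scanning the template, TTAGTGCCTTA occurs at positions 71–81; this primer anneals to the bottom strand there with its 3' end pointing downstream.
Reverse complement of the reverse primer: AGCAACCCCATGGGGGCTGTTC. This occurs on the top strand at positions 131–152.
Amplicon spans positions 71–152: 82 bp.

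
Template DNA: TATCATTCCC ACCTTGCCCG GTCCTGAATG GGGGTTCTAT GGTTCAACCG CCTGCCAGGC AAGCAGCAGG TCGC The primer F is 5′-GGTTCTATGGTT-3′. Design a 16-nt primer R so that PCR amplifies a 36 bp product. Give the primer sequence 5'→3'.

5'-TGCTGCTTGCCTGGCA-3'

The forward primer binds at positions 33–44, so a 36 bp product ends at position 33 + 36 − 1 = 68.
The reverse primer anneals to the top strand over positions 53–68, i.e. to TGCCAGGCAAGCAGCA.
Its sequence written 5'→3' is the reverse complement: TGCTGCTTGCCTGGCA.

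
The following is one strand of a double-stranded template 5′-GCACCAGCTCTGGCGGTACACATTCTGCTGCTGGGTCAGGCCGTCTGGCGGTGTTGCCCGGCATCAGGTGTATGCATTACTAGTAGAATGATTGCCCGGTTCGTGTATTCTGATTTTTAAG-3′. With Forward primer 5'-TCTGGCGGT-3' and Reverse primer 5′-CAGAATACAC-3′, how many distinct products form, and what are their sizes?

The forward primer TCTGGCGGT matches the top strand at positions 9–17, 44–52.
The reverse primer's reverse complement is GTGTATTCTG, matching at positions 103–112.
Each forward site pairs with the reverse site to give a product ending at position 112: sizes 104, 69 bp.

Two products: 104 bp, 69 bp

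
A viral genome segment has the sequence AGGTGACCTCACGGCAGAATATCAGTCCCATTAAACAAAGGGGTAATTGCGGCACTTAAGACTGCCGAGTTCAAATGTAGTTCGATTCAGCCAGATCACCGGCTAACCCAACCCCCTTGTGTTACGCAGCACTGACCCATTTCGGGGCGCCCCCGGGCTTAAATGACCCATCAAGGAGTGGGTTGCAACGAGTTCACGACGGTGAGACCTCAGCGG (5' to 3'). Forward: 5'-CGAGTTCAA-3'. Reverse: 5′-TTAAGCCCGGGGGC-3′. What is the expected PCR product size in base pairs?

97 bp

Forward primer CGAGTTCAA is found on the top strand at positions 66–74.
Reverse complement of the reverse primer: GCCCCCGGGCTTAA. This occurs on the top strand at positions 149–162.
Amplicon spans positions 66–162: 97 bp.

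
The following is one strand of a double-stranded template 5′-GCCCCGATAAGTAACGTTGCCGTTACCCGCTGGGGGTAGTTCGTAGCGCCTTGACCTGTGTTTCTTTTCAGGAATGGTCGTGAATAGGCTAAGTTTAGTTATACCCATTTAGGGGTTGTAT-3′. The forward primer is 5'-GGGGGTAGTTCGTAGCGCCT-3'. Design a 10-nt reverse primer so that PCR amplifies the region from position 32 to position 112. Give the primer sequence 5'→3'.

The product's 3' end on the top strand is position 112.
The reverse primer anneals to the top strand over positions 103–112, i.e. to ACCCATTTAG.
Its sequence written 5'→3' is the reverse complement: CTAAATGGGT.

5'-CTAAATGGGT-3'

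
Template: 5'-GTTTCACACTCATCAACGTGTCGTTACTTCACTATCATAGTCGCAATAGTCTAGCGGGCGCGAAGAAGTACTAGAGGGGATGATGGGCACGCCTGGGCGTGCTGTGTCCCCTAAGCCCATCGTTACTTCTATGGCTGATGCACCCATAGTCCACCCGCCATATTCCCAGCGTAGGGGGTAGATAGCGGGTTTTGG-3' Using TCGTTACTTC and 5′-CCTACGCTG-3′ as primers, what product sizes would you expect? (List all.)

The forward primer TCGTTACTTC matches the top strand at positions 21–30, 120–129.
The reverse primer's reverse complement is CAGCGTAGG, matching at positions 167–175.
Each forward site pairs with the reverse site to give a product ending at position 175: sizes 155, 56 bp.

155 bp, 56 bp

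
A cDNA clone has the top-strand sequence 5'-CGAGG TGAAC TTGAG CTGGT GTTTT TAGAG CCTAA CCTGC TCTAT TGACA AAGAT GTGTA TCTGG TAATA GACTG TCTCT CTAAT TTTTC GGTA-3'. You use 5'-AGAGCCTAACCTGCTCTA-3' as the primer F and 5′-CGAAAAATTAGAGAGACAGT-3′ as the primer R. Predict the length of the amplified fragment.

Scanning the template, AGAGCCTAACCTGCTCTA occurs at positions 27–44; this primer anneals to the bottom strand there with its 3' end pointing downstream.
Taking the reverse complement of CGAAAAATTAGAGAGACAGT gives ACTGTCTCTCTAATTTTTCG, found at positions 72–91 on the template; the primer anneals here to the top strand with its 3' end pointing upstream.
Amplicon spans positions 27–91: 65 bp.

65 bp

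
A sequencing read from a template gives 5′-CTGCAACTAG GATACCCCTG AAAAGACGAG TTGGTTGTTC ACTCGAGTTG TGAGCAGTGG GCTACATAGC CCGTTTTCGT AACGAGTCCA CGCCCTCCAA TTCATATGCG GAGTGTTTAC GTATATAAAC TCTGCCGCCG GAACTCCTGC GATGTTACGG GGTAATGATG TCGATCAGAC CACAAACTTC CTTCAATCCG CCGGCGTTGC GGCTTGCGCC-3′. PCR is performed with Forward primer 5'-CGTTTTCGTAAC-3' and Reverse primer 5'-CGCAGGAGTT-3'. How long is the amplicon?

80 bp

Scanning the template, CGTTTTCGTAAC occurs at positions 72–83; this primer anneals to the bottom strand there with its 3' end pointing downstream.
Reverse complement of the reverse primer: AACTCCTGCG. This occurs on the top strand at positions 142–151.
Product length = (reverse-primer end) − (forward-primer start) + 1 = 151 − 72 + 1 = 80 bp.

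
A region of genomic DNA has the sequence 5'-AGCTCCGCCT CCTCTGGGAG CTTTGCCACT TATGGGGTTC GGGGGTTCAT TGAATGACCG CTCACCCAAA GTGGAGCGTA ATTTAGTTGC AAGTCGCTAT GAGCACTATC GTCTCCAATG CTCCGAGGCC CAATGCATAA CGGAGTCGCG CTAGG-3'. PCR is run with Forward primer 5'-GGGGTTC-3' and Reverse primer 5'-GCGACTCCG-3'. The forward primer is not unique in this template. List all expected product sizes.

The forward primer GGGGTTC matches the top strand at positions 34–40, 42–48.
The reverse primer's reverse complement is CGGAGTCGC, matching at positions 141–149.
Each forward site pairs with the reverse site to give a product ending at position 149: sizes 116, 108 bp.

116 bp, 108 bp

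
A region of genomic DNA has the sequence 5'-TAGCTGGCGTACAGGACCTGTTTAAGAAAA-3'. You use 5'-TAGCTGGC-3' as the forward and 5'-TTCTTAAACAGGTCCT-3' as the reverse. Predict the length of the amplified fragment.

Forward primer TAGCTGGC is found on the top strand at positions 1–8.
Taking the reverse complement of TTCTTAAACAGGTCCT gives AGGACCTGTTTAAGAA, found at positions 13–28 on the template; the primer anneals here to the top strand with its 3' end pointing upstream.
The product runs from position 1 to position 28, so its length is 28 − 1 + 1 = 28 bp.

28 bp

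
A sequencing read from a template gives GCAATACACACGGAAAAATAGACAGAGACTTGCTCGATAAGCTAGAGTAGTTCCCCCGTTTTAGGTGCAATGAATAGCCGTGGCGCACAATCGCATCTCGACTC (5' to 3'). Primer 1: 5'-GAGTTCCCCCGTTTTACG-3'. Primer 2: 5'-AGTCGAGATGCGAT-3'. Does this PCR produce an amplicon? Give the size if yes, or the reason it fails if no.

Primer 1 (GAGTTCCCCCGTTTTACG) does not match the top strand, and its reverse complement CGTAAAACGGGGGAACTC does not match either.
With no annealing site for primer 1, no amplification occurs.

No product — primer 1 has no binding site in the template.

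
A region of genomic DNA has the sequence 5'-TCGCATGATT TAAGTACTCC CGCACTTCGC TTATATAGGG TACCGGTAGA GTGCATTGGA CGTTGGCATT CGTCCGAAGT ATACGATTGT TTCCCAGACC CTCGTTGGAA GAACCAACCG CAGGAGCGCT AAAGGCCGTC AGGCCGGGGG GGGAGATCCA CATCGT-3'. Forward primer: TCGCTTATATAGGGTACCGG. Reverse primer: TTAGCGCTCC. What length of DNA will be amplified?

106 bp

Forward primer TCGCTTATATAGGGTACCGG is found on the top strand at positions 27–46.
Reverse complement of the reverse primer: GGAGCGCTAA. This occurs on the top strand at positions 123–132.
Product length = (reverse-primer end) − (forward-primer start) + 1 = 132 − 27 + 1 = 106 bp.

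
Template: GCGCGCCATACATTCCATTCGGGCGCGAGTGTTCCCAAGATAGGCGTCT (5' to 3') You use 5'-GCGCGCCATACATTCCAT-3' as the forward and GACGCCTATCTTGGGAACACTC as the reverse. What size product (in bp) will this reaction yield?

The forward primer matches the template at positions 1–18.
Reverse complement of the reverse primer: GAGTGTTCCCAAGATAGGCGTC. This occurs on the top strand at positions 27–48.
Product length = (reverse-primer end) − (forward-primer start) + 1 = 48 − 1 + 1 = 48 bp.

48 bp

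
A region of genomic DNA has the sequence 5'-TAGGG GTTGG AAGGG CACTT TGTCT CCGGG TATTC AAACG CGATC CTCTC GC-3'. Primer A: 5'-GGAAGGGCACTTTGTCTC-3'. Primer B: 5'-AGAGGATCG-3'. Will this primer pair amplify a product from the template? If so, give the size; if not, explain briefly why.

Yes — a 41 bp product.

Primer A (GGAAGGGCACTTTGTCTC) matches the top strand at positions 9–26; it acts as a forward primer.
Primer B's reverse complement is CGATCCTCT, matching the top strand at positions 41–49; it acts as a reverse primer.
The 3' ends face each other across positions 9–49, giving a 41 bp product.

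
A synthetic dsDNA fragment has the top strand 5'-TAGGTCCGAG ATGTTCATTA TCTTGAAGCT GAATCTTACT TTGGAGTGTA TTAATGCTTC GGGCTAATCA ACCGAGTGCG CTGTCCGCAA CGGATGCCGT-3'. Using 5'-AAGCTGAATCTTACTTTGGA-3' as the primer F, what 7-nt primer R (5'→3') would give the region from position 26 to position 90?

The product's 3' end on the top strand is position 90.
The reverse primer anneals to the top strand over positions 84–90, i.e. to TCCGCAA.
Its sequence written 5'→3' is the reverse complement: TTGCGGA.

5'-TTGCGGA-3'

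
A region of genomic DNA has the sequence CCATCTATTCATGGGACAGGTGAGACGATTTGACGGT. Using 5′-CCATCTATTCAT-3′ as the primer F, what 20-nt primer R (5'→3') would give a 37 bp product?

5'-ACCGTCAAATCGTCTCACCT-3'

The forward primer binds at positions 1–12, so a 37 bp product ends at position 1 + 37 − 1 = 37.
The reverse primer anneals to the top strand over positions 18–37, i.e. to AGGTGAGACGATTTGACGGT.
Its sequence written 5'→3' is the reverse complement: ACCGTCAAATCGTCTCACCT.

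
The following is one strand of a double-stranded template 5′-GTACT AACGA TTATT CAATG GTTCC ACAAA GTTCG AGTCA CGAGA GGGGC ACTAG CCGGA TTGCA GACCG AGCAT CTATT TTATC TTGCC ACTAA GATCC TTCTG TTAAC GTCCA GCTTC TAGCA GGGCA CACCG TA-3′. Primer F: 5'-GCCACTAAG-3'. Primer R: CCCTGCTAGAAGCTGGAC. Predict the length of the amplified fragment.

Forward primer GCCACTAAG is found on the top strand at positions 88–96.
Reverse complement of the reverse primer: GTCCAGCTTCTAGCAGGG. This occurs on the top strand at positions 111–128.
Product length = (reverse-primer end) − (forward-primer start) + 1 = 128 − 88 + 1 = 41 bp.

41 bp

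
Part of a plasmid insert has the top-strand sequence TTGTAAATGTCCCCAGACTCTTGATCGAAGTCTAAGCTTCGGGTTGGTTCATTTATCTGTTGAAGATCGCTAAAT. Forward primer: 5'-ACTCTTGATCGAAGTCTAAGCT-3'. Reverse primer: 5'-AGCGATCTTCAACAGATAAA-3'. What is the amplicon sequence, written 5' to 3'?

5'-ACTCTTGATCGAAGTCTAAGCTTCGGGTTGGTTCATTTATCTGTTGAAGATCGCT-3'

Scanning the template, ACTCTTGATCGAAGTCTAAGCT occurs at positions 17–38; this primer anneals to the bottom strand there with its 3' end pointing downstream.
Reverse complement of the reverse primer: TTTATCTGTTGAAGATCGCT. This occurs on the top strand at positions 52–71.
The product is the template from position 17 through 71 (55 bp).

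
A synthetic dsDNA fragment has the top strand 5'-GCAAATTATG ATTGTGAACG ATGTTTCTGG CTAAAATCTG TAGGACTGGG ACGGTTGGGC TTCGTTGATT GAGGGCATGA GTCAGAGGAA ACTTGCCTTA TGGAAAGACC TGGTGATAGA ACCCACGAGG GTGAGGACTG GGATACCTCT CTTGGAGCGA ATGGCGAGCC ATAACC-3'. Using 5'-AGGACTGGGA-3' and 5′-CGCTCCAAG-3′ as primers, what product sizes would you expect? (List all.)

118 bp, 26 bp

The forward primer AGGACTGGGA matches the top strand at positions 42–51, 134–143.
The reverse primer's reverse complement is CTTGGAGCG, matching at positions 151–159.
Each forward site pairs with the reverse site to give a product ending at position 159: sizes 118, 26 bp.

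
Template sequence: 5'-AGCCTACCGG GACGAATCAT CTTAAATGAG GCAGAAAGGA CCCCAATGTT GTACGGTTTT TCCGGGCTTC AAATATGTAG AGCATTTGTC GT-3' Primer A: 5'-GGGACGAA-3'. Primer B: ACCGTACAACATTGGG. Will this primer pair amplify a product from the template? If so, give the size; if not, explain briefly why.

Yes — a 49 bp product.

Primer A (GGGACGAA) matches the top strand at positions 9–16; it acts as a forward primer.
Primer B's reverse complement is CCCAATGTTGTACGGT, matching the top strand at positions 42–57; it acts as a reverse primer.
The 3' ends face each other across positions 9–57, giving a 49 bp product.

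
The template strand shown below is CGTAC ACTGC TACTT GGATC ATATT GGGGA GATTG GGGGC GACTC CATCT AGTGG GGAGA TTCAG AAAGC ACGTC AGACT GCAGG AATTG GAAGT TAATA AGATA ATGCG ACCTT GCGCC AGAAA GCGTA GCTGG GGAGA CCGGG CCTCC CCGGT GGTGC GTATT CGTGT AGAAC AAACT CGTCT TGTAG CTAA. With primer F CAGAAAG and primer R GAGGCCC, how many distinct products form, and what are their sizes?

Two products: 87 bp, 30 bp

The forward primer CAGAAAG matches the top strand at positions 63–69, 120–126.
The reverse primer's reverse complement is GGGCCTC, matching at positions 143–149.
Each forward site pairs with the reverse site to give a product ending at position 149: sizes 87, 30 bp.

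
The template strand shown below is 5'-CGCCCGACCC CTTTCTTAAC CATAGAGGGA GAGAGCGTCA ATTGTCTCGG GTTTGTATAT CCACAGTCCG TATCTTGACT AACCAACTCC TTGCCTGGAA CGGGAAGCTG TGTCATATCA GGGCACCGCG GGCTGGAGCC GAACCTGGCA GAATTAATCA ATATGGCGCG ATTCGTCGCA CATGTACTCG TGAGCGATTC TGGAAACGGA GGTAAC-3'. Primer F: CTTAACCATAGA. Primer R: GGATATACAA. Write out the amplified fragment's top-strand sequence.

5'-CTTAACCATAGAGGGAGAGAGCGTCAATTGTCTCGGGTTTGTATATCC-3'

Scanning the template, CTTAACCATAGA occurs at positions 15–26; this primer anneals to the bottom strand there with its 3' end pointing downstream.
The reverse primer's reverse complement is TTGTATATCC, which matches the template at positions 53–62.
The product is the template from position 15 through 62 (48 bp).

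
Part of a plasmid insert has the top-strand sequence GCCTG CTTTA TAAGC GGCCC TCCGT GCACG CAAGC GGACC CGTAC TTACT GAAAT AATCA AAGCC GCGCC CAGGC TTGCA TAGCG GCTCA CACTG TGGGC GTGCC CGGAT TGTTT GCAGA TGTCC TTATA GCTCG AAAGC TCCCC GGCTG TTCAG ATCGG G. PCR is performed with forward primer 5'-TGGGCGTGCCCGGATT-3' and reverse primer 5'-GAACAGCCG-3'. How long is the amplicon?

Scanning the template, TGGGCGTGCCCGGATT occurs at positions 96–111; this primer anneals to the bottom strand there with its 3' end pointing downstream.
Taking the reverse complement of GAACAGCCG gives CGGCTGTTC, found at positions 145–153 on the template; the primer anneals here to the top strand with its 3' end pointing upstream.
Product length = (reverse-primer end) − (forward-primer start) + 1 = 153 − 96 + 1 = 58 bp.

58 bp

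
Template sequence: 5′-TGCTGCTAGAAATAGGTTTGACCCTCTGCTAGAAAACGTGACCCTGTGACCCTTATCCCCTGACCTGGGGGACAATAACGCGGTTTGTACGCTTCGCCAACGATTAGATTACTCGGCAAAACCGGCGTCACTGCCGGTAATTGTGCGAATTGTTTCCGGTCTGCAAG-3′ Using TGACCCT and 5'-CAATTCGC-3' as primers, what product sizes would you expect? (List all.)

134 bp, 114 bp, 106 bp

The forward primer TGACCCT matches the top strand at positions 19–25, 39–45, 47–53.
The reverse primer's reverse complement is GCGAATTG, matching at positions 145–152.
Each forward site pairs with the reverse site to give a product ending at position 152: sizes 134, 114, 106 bp.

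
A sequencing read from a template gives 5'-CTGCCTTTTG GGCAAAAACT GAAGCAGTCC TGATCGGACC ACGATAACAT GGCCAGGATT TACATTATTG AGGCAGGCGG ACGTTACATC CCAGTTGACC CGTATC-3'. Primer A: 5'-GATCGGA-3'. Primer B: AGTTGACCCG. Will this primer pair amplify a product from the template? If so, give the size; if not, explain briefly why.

No product — both primers anneal to the same strand and extend in the same direction.

Primer A (GATCGGA) matches the top strand at positions 32–38 (3' end points downstream).
Primer B (AGTTGACCCG) also matches the top strand directly, at positions 93–102 — its reverse complement CGGGTCAACT is not present.
Both primers anneal to the bottom strand with 3' ends pointing the same way, so neither can prime synthesis back toward the other.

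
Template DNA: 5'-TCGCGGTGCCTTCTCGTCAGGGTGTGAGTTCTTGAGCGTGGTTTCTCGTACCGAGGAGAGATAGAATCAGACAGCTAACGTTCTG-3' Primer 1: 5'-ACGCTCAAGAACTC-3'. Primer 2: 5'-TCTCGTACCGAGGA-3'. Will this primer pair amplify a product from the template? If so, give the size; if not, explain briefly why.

No product — the primers' 3' ends point away from each other.

Primer 1 (ACGCTCAAGAACTC) has reverse complement GAGTTCTTGAGCGT, which matches the top strand at positions 26–39; primer 1 anneals to the top strand there with its 3' end pointing upstream toward position 26.
Primer 2 (TCTCGTACCGAGGA) matches the top strand directly at positions 44–57; it anneals to the bottom strand with its 3' end pointing downstream toward position 57.
The 3' ends diverge (primer 1 extends toward position 1, primer 2 toward position 85), so the primers never converge on a shared product.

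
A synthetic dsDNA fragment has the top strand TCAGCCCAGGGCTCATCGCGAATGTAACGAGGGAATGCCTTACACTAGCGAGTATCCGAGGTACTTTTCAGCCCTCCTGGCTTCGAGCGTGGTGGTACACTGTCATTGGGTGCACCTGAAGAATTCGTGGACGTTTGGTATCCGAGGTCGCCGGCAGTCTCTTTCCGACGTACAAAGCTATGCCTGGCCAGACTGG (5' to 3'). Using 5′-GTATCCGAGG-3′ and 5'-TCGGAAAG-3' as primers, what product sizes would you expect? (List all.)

117 bp, 31 bp

The forward primer GTATCCGAGG matches the top strand at positions 52–61, 138–147.
The reverse primer's reverse complement is CTTTCCGA, matching at positions 161–168.
Each forward site pairs with the reverse site to give a product ending at position 168: sizes 117, 31 bp.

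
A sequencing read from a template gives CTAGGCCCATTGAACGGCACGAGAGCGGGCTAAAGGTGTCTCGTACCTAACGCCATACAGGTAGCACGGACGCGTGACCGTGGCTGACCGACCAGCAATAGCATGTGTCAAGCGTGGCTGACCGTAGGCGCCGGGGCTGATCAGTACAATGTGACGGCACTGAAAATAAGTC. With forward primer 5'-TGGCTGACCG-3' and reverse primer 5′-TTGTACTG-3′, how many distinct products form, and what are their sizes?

The forward primer TGGCTGACCG matches the top strand at positions 81–90, 115–124.
The reverse primer's reverse complement is CAGTACAA, matching at positions 142–149.
Each forward site pairs with the reverse site to give a product ending at position 149: sizes 69, 35 bp.

Two products: 69 bp, 35 bp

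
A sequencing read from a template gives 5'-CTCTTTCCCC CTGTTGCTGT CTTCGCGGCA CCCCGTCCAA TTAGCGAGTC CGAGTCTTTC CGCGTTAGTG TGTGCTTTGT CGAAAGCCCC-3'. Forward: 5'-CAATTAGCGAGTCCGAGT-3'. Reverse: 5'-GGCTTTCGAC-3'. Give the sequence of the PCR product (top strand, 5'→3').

The forward primer matches the template at positions 38–55.
Reverse complement of the reverse primer: GTCGAAAGCC. This occurs on the top strand at positions 79–88.
The product is the template from position 38 through 88 (51 bp).

5'-CAATTAGCGAGTCCGAGTCTTTCCGCGTTAGTGTGTGCTTTGTCGAAAGCC-3'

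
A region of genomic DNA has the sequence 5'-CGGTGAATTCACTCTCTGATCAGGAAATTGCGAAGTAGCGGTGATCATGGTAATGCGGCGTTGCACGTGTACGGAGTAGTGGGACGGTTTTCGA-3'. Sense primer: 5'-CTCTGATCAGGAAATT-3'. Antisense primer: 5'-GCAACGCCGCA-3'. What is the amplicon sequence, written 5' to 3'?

Scanning the template, CTCTGATCAGGAAATT occurs at positions 14–29; this primer anneals to the bottom strand there with its 3' end pointing downstream.
Reverse complement of the reverse primer: TGCGGCGTTGC. This occurs on the top strand at positions 54–64.
The product is the template from position 14 through 64 (51 bp).

5'-CTCTGATCAGGAAATTGCGAAGTAGCGGTGATCATGGTAATGCGGCGTTGC-3'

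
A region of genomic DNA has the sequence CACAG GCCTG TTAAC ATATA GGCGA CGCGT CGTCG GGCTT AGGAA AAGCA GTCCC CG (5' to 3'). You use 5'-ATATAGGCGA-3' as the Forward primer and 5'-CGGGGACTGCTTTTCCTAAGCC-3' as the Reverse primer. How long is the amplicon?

42 bp

Forward primer ATATAGGCGA is found on the top strand at positions 16–25.
Reverse complement of the reverse primer: GGCTTAGGAAAAGCAGTCCCCG. This occurs on the top strand at positions 36–57.
Product length = (reverse-primer end) − (forward-primer start) + 1 = 57 − 16 + 1 = 42 bp.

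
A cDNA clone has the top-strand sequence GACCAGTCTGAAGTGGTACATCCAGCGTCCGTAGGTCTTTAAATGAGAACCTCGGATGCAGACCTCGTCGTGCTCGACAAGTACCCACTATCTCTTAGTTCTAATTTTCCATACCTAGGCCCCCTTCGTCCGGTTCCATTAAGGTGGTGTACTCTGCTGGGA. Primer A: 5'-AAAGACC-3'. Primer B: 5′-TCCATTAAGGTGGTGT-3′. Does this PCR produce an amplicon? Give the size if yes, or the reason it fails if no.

Primer A (AAAGACC) has reverse complement GGTCTTT, which matches the top strand at positions 34–40; primer A anneals to the top strand there with its 3' end pointing upstream toward position 34.
Primer B (TCCATTAAGGTGGTGT) matches the top strand directly at positions 135–150; it anneals to the bottom strand with its 3' end pointing downstream toward position 150.
The 3' ends diverge (primer A extends toward position 1, primer B toward position 162), so the primers never converge on a shared product.

No product — the primers' 3' ends point away from each other.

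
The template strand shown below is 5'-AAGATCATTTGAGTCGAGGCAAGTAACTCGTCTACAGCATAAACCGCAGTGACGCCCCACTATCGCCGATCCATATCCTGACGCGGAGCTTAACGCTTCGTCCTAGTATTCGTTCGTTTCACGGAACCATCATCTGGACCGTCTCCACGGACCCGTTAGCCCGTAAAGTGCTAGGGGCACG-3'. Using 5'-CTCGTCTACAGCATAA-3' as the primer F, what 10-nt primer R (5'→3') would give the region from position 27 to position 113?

5'-ACGAATACTA-3'

The product's 3' end on the top strand is position 113.
The reverse primer anneals to the top strand over positions 104–113, i.e. to TAGTATTCGT.
Its sequence written 5'→3' is the reverse complement: ACGAATACTA.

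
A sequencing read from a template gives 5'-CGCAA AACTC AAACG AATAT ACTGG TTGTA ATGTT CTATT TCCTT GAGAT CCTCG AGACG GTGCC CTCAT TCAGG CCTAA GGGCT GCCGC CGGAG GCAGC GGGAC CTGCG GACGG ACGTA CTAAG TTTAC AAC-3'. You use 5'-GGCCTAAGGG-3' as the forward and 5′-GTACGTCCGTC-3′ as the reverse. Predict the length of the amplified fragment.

The forward primer matches the template at positions 74–83.
Taking the reverse complement of GTACGTCCGTC gives GACGGACGTAC, found at positions 111–121 on the template; the primer anneals here to the top strand with its 3' end pointing upstream.
The product runs from position 74 to position 121, so its length is 121 − 74 + 1 = 48 bp.

48 bp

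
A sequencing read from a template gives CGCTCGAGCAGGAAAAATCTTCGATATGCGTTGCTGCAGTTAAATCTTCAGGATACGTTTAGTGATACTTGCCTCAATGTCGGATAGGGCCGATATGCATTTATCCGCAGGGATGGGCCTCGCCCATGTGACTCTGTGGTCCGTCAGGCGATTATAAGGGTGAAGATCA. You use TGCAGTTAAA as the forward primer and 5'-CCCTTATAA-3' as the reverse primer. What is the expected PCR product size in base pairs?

126 bp

The forward primer matches the template at positions 35–44.
Taking the reverse complement of CCCTTATAA gives TTATAAGGG, found at positions 152–160 on the template; the primer anneals here to the top strand with its 3' end pointing upstream.
Product length = (reverse-primer end) − (forward-primer start) + 1 = 160 − 35 + 1 = 126 bp.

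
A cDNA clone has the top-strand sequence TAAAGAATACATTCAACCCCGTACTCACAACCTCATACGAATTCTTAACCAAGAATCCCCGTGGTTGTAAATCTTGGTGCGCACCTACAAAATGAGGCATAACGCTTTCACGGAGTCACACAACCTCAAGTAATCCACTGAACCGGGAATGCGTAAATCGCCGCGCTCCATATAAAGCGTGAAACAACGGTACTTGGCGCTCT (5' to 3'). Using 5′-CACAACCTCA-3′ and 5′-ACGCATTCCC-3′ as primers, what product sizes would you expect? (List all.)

The forward primer CACAACCTCA matches the top strand at positions 26–35, 119–128.
The reverse primer's reverse complement is GGGAATGCGT, matching at positions 145–154.
Each forward site pairs with the reverse site to give a product ending at position 154: sizes 129, 36 bp.

129 bp, 36 bp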